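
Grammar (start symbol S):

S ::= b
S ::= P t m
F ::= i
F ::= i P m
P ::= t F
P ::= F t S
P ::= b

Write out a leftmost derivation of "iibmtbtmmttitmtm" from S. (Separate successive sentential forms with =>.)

S => Ptm   [S ::= P t m]
Ptm => FtStm   [P ::= F t S]
FtStm => iPmtStm   [F ::= i P m]
iPmtStm => iFtSmtStm   [P ::= F t S]
iFtSmtStm => iiPmtSmtStm   [F ::= i P m]
iiPmtSmtStm => iibmtSmtStm   [P ::= b]
iibmtSmtStm => iibmtPtmmtStm   [S ::= P t m]
iibmtPtmmtStm => iibmtbtmmtStm   [P ::= b]
iibmtbtmmtStm => iibmtbtmmtPtmtm   [S ::= P t m]
iibmtbtmmtPtmtm => iibmtbtmmttFtmtm   [P ::= t F]
iibmtbtmmttFtmtm => iibmtbtmmttitmtm   [F ::= i]

S=>Ptm=>FtStm=>iPmtStm=>iFtSmtStm=>iiPmtSmtStm=>iibmtSmtStm=>iibmtPtmmtStm=>iibmtbtmmtStm=>iibmtbtmmtPtmtm=>iibmtbtmmttFtmtm=>iibmtbtmmttitmtm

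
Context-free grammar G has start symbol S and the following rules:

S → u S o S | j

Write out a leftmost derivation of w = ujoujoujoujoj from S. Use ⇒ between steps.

S ⇒ uSoS ⇒ ujoS ⇒ ujouSoS ⇒ ujoujoS ⇒ ujoujouSoS ⇒ ujoujoujoS ⇒ ujoujoujouSoS ⇒ ujoujoujoujoS ⇒ ujoujoujoujoj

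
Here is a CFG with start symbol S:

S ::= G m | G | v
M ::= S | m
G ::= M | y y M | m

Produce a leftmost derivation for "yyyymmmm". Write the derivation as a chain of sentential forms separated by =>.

S=>G=>yyM=>yyS=>yyGm=>yyyyMm=>yyyySm=>yyyyGmm=>yyyyMmm=>yyyySmm=>yyyyGmmm=>yyyymmmm

S => G   [S ::= G]
G => yyM   [G ::= y y M]
yyM => yyS   [M ::= S]
yyS => yyGm   [S ::= G m]
yyGm => yyyyMm   [G ::= y y M]
yyyyMm => yyyySm   [M ::= S]
yyyySm => yyyyGmm   [S ::= G m]
yyyyGmm => yyyyMmm   [G ::= M]
yyyyMmm => yyyySmm   [M ::= S]
yyyySmm => yyyyGmmm   [S ::= G m]
yyyyGmmm => yyyymmmm   [G ::= m]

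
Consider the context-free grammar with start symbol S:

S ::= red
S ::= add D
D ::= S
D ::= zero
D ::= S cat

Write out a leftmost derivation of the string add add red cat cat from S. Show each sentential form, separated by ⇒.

S ⇒ add D ⇒ add S cat ⇒ add add D cat ⇒ add add S cat cat ⇒ add add red cat cat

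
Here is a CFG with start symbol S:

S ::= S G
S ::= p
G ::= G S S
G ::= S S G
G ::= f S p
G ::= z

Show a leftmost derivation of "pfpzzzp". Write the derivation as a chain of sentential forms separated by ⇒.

S ⇒ SG   [S ::= S G]
SG ⇒ pG   [S ::= p]
pG ⇒ pfSp   [G ::= f S p]
pfSp ⇒ pfSGp   [S ::= S G]
pfSGp ⇒ pfSGGp   [S ::= S G]
pfSGGp ⇒ pfSGGGp   [S ::= S G]
pfSGGGp ⇒ pfpGGGp   [S ::= p]
pfpGGGp ⇒ pfpzGGp   [G ::= z]
pfpzGGp ⇒ pfpzzGp   [G ::= z]
pfpzzGp ⇒ pfpzzzp   [G ::= z]

S⇒SG⇒pG⇒pfSp⇒pfSGp⇒pfSGGp⇒pfSGGGp⇒pfpGGGp⇒pfpzGGp⇒pfpzzGp⇒pfpzzzp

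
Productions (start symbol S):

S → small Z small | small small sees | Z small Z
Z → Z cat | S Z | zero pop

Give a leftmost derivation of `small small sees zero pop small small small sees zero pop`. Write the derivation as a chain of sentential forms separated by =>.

S => Z small Z => S Z small Z => small small sees Z small Z => small small sees zero pop small Z => small small sees zero pop small S Z => small small sees zero pop small small small sees Z => small small sees zero pop small small small sees zero pop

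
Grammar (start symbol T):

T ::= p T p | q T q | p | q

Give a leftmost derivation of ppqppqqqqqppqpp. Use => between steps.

T=>pTp=>ppTpp=>ppqTqpp=>ppqpTpqpp=>ppqppTppqpp=>ppqppqTqppqpp=>ppqppqqTqqppqpp=>ppqppqqqqqppqpp

T => pTp   [T ::= p T p]
pTp => ppTpp   [T ::= p T p]
ppTpp => ppqTqpp   [T ::= q T q]
ppqTqpp => ppqpTpqpp   [T ::= p T p]
ppqpTpqpp => ppqppTppqpp   [T ::= p T p]
ppqppTppqpp => ppqppqTqppqpp   [T ::= q T q]
ppqppqTqppqpp => ppqppqqTqqppqpp   [T ::= q T q]
ppqppqqTqqppqpp => ppqppqqqqqppqpp   [T ::= q]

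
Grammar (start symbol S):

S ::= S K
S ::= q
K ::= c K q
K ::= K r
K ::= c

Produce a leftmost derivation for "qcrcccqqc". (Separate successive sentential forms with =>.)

S => SK   [S ::= S K]
SK => SKK   [S ::= S K]
SKK => SKKK   [S ::= S K]
SKKK => qKKK   [S ::= q]
qKKK => qKrKK   [K ::= K r]
qKrKK => qcrKK   [K ::= c]
qcrKK => qcrcKqK   [K ::= c K q]
qcrcKqK => qcrccKqqK   [K ::= c K q]
qcrccKqqK => qcrcccqqK   [K ::= c]
qcrcccqqK => qcrcccqqc   [K ::= c]

S=>SK=>SKK=>SKKK=>qKKK=>qKrKK=>qcrKK=>qcrcKqK=>qcrccKqqK=>qcrcccqqK=>qcrcccqqc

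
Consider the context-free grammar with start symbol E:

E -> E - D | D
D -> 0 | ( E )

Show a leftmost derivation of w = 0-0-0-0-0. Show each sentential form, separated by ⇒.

E ⇒ E-D ⇒ E-D-D ⇒ E-D-D-D ⇒ E-D-D-D-D ⇒ D-D-D-D-D ⇒ 0-D-D-D-D ⇒ 0-0-D-D-D ⇒ 0-0-0-D-D ⇒ 0-0-0-0-D ⇒ 0-0-0-0-0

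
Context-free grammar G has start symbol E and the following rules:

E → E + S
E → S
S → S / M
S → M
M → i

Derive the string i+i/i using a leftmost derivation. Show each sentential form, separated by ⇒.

E ⇒ E+S   [E → E + S]
E+S ⇒ S+S   [E → S]
S+S ⇒ M+S   [S → M]
M+S ⇒ i+S   [M → i]
i+S ⇒ i+S/M   [S → S / M]
i+S/M ⇒ i+M/M   [S → M]
i+M/M ⇒ i+i/M   [M → i]
i+i/M ⇒ i+i/i   [M → i]

E⇒E+S⇒S+S⇒M+S⇒i+S⇒i+S/M⇒i+M/M⇒i+i/M⇒i+i/i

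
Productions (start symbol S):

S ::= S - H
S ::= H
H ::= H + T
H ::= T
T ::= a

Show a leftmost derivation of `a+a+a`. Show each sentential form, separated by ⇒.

S⇒H⇒H+T⇒H+T+T⇒T+T+T⇒a+T+T⇒a+a+T⇒a+a+a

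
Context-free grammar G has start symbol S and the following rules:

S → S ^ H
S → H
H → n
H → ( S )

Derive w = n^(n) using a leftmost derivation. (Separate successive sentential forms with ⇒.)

S⇒S^H⇒H^H⇒n^H⇒n^(S)⇒n^(H)⇒n^(n)

S ⇒ S^H   [S → S ^ H]
S^H ⇒ H^H   [S → H]
H^H ⇒ n^H   [H → n]
n^H ⇒ n^(S)   [H → ( S )]
n^(S) ⇒ n^(H)   [S → H]
n^(H) ⇒ n^(n)   [H → n]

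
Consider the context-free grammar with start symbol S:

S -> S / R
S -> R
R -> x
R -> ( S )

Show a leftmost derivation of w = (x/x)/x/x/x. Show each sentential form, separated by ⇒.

S ⇒ S/R ⇒ S/R/R ⇒ S/R/R/R ⇒ R/R/R/R ⇒ (S)/R/R/R ⇒ (S/R)/R/R/R ⇒ (R/R)/R/R/R ⇒ (x/R)/R/R/R ⇒ (x/x)/R/R/R ⇒ (x/x)/x/R/R ⇒ (x/x)/x/x/R ⇒ (x/x)/x/x/x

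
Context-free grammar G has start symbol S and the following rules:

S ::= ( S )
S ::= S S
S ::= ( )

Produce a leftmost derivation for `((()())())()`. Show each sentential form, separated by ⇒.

S ⇒ SS   [S ::= S S]
SS ⇒ (S)S   [S ::= ( S )]
(S)S ⇒ (SS)S   [S ::= S S]
(SS)S ⇒ ((S)S)S   [S ::= ( S )]
((S)S)S ⇒ ((SS)S)S   [S ::= S S]
((SS)S)S ⇒ ((()S)S)S   [S ::= ( )]
((()S)S)S ⇒ ((()())S)S   [S ::= ( )]
((()())S)S ⇒ ((()())())S   [S ::= ( )]
((()())())S ⇒ ((()())())()   [S ::= ( )]

S ⇒ SS ⇒ (S)S ⇒ (SS)S ⇒ ((S)S)S ⇒ ((SS)S)S ⇒ ((()S)S)S ⇒ ((()())S)S ⇒ ((()())())S ⇒ ((()())())()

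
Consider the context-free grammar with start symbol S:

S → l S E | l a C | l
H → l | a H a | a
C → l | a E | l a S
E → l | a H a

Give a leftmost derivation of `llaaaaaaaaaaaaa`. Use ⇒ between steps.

S ⇒ lSE ⇒ llE ⇒ llaHa ⇒ llaaHaa ⇒ llaaaHaaa ⇒ llaaaaHaaaa ⇒ llaaaaaHaaaaa ⇒ llaaaaaaHaaaaaa ⇒ llaaaaaaaaaaaaa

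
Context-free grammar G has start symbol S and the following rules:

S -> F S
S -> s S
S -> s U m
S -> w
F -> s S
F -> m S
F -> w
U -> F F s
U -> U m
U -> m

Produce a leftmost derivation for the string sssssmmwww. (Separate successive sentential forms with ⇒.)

S ⇒ FS   [S -> F S]
FS ⇒ sSS   [F -> s S]
sSS ⇒ sFSS   [S -> F S]
sFSS ⇒ ssSSS   [F -> s S]
ssSSS ⇒ ssFSSS   [S -> F S]
ssFSSS ⇒ sssSSSS   [F -> s S]
sssSSSS ⇒ ssssSSSS   [S -> s S]
ssssSSSS ⇒ sssssUmSSS   [S -> s U m]
sssssUmSSS ⇒ sssssmmSSS   [U -> m]
sssssmmSSS ⇒ sssssmmwSS   [S -> w]
sssssmmwSS ⇒ sssssmmwwS   [S -> w]
sssssmmwwS ⇒ sssssmmwww   [S -> w]

S⇒FS⇒sSS⇒sFSS⇒ssSSS⇒ssFSSS⇒sssSSSS⇒ssssSSSS⇒sssssUmSSS⇒sssssmmSSS⇒sssssmmwSS⇒sssssmmwwS⇒sssssmmwww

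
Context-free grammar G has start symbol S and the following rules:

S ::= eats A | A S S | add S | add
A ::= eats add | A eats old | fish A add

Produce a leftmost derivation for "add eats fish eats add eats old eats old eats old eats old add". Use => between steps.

S => add S => add eats A => add eats fish A add => add eats fish A eats old add => add eats fish A eats old eats old add => add eats fish A eats old eats old eats old add => add eats fish A eats old eats old eats old eats old add => add eats fish eats add eats old eats old eats old eats old add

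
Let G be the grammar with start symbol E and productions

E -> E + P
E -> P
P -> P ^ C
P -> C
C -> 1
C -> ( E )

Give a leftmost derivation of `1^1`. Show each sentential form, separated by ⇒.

E⇒P⇒P^C⇒C^C⇒1^C⇒1^1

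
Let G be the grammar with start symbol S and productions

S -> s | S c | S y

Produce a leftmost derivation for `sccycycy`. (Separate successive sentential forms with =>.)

S => Sy   [S -> S y]
Sy => Scy   [S -> S c]
Scy => Sycy   [S -> S y]
Sycy => Scycy   [S -> S c]
Scycy => Sycycy   [S -> S y]
Sycycy => Scycycy   [S -> S c]
Scycycy => Sccycycy   [S -> S c]
Sccycycy => sccycycy   [S -> s]

S => Sy => Scy => Sycy => Scycy => Sycycy => Scycycy => Sccycycy => sccycycy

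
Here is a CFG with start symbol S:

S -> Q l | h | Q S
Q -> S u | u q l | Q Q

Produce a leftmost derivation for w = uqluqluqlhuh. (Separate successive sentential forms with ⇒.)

S ⇒ QS   [S -> Q S]
QS ⇒ uqlS   [Q -> u q l]
uqlS ⇒ uqlQS   [S -> Q S]
uqlQS ⇒ uqlSuS   [Q -> S u]
uqlSuS ⇒ uqlQSuS   [S -> Q S]
uqlQSuS ⇒ uqlQQSuS   [Q -> Q Q]
uqlQQSuS ⇒ uqluqlQSuS   [Q -> u q l]
uqluqlQSuS ⇒ uqluqluqlSuS   [Q -> u q l]
uqluqluqlSuS ⇒ uqluqluqlhuS   [S -> h]
uqluqluqlhuS ⇒ uqluqluqlhuh   [S -> h]

S⇒QS⇒uqlS⇒uqlQS⇒uqlSuS⇒uqlQSuS⇒uqlQQSuS⇒uqluqlQSuS⇒uqluqluqlSuS⇒uqluqluqlhuS⇒uqluqluqlhuh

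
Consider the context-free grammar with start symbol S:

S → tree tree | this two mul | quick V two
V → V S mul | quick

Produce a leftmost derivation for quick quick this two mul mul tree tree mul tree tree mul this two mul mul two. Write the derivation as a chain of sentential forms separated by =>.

S => quick V two => quick V S mul two => quick V S mul S mul two => quick V S mul S mul S mul two => quick V S mul S mul S mul S mul two => quick quick S mul S mul S mul S mul two => quick quick this two mul mul S mul S mul S mul two => quick quick this two mul mul tree tree mul S mul S mul two => quick quick this two mul mul tree tree mul tree tree mul S mul two => quick quick this two mul mul tree tree mul tree tree mul this two mul mul two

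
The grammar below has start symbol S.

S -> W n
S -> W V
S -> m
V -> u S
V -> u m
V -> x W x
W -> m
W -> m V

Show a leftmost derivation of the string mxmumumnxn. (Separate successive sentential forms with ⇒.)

S ⇒ Wn ⇒ mVn ⇒ mxWxn ⇒ mxmVxn ⇒ mxmuSxn ⇒ mxmuWnxn ⇒ mxmumVnxn ⇒ mxmumumnxn

S ⇒ Wn   [S -> W n]
Wn ⇒ mVn   [W -> m V]
mVn ⇒ mxWxn   [V -> x W x]
mxWxn ⇒ mxmVxn   [W -> m V]
mxmVxn ⇒ mxmuSxn   [V -> u S]
mxmuSxn ⇒ mxmuWnxn   [S -> W n]
mxmuWnxn ⇒ mxmumVnxn   [W -> m V]
mxmumVnxn ⇒ mxmumumnxn   [V -> u m]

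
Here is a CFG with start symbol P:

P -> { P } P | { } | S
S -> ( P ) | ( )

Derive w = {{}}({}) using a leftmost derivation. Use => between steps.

P=>{P}P=>{{}}P=>{{}}S=>{{}}(P)=>{{}}({})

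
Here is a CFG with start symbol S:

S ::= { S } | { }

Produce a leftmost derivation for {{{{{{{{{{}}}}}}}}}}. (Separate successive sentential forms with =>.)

S => {S}   [S ::= { S }]
{S} => {{S}}   [S ::= { S }]
{{S}} => {{{S}}}   [S ::= { S }]
{{{S}}} => {{{{S}}}}   [S ::= { S }]
{{{{S}}}} => {{{{{S}}}}}   [S ::= { S }]
{{{{{S}}}}} => {{{{{{S}}}}}}   [S ::= { S }]
{{{{{{S}}}}}} => {{{{{{{S}}}}}}}   [S ::= { S }]
{{{{{{{S}}}}}}} => {{{{{{{{S}}}}}}}}   [S ::= { S }]
{{{{{{{{S}}}}}}}} => {{{{{{{{{S}}}}}}}}}   [S ::= { S }]
{{{{{{{{{S}}}}}}}}} => {{{{{{{{{{}}}}}}}}}}   [S ::= { }]

S=>{S}=>{{S}}=>{{{S}}}=>{{{{S}}}}=>{{{{{S}}}}}=>{{{{{{S}}}}}}=>{{{{{{{S}}}}}}}=>{{{{{{{{S}}}}}}}}=>{{{{{{{{{S}}}}}}}}}=>{{{{{{{{{{}}}}}}}}}}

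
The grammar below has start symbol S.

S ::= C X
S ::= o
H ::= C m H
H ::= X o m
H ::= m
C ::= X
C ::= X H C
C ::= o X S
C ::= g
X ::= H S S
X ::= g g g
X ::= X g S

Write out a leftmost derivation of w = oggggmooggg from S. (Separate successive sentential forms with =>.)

S=>CX=>oXSX=>ogggSX=>ogggCXX=>oggggXX=>oggggHSSX=>oggggmSSX=>oggggmoSX=>oggggmooX=>oggggmooggg

S => CX   [S ::= C X]
CX => oXSX   [C ::= o X S]
oXSX => ogggSX   [X ::= g g g]
ogggSX => ogggCXX   [S ::= C X]
ogggCXX => oggggXX   [C ::= g]
oggggXX => oggggHSSX   [X ::= H S S]
oggggHSSX => oggggmSSX   [H ::= m]
oggggmSSX => oggggmoSX   [S ::= o]
oggggmoSX => oggggmooX   [S ::= o]
oggggmooX => oggggmooggg   [X ::= g g g]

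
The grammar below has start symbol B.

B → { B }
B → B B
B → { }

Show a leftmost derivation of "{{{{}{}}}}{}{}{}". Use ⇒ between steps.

B ⇒ BB ⇒ BBB ⇒ BBBB ⇒ {B}BBB ⇒ {{B}}BBB ⇒ {{{B}}}BBB ⇒ {{{BB}}}BBB ⇒ {{{{}B}}}BBB ⇒ {{{{}{}}}}BBB ⇒ {{{{}{}}}}{}BB ⇒ {{{{}{}}}}{}{}B ⇒ {{{{}{}}}}{}{}{}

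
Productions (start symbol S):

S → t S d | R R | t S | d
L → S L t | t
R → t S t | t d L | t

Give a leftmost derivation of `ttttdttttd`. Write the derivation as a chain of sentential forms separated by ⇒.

S ⇒ tSd   [S → t S d]
tSd ⇒ tRRd   [S → R R]
tRRd ⇒ ttStRd   [R → t S t]
ttStRd ⇒ tttStRd   [S → t S]
tttStRd ⇒ tttRRtRd   [S → R R]
tttRRtRd ⇒ ttttdLRtRd   [R → t d L]
ttttdLRtRd ⇒ ttttdtRtRd   [L → t]
ttttdtRtRd ⇒ ttttdtttRd   [R → t]
ttttdtttRd ⇒ ttttdttttd   [R → t]

S ⇒ tSd ⇒ tRRd ⇒ ttStRd ⇒ tttStRd ⇒ tttRRtRd ⇒ ttttdLRtRd ⇒ ttttdtRtRd ⇒ ttttdtttRd ⇒ ttttdttttd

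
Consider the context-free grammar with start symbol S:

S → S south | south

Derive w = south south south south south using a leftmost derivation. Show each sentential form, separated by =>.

S => S south => S south south => S south south south => S south south south south => south south south south south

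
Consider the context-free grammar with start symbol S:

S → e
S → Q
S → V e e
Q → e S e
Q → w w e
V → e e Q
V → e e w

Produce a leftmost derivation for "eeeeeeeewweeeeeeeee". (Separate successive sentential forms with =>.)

S => Vee   [S → V e e]
Vee => eeQee   [V → e e Q]
eeQee => eeeSeee   [Q → e S e]
eeeSeee => eeeVeeeee   [S → V e e]
eeeVeeeee => eeeeeQeeeee   [V → e e Q]
eeeeeQeeeee => eeeeeeSeeeeee   [Q → e S e]
eeeeeeSeeeeee => eeeeeeVeeeeeeee   [S → V e e]
eeeeeeVeeeeeeee => eeeeeeeeQeeeeeeee   [V → e e Q]
eeeeeeeeQeeeeeeee => eeeeeeeewweeeeeeeee   [Q → w w e]

S=>Vee=>eeQee=>eeeSeee=>eeeVeeeee=>eeeeeQeeeee=>eeeeeeSeeeeee=>eeeeeeVeeeeeeee=>eeeeeeeeQeeeeeeee=>eeeeeeeewweeeeeeeee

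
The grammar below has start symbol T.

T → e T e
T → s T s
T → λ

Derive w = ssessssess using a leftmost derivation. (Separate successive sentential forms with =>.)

T => sTs => ssTss => sseTess => ssesTsess => ssessTssess => ssessssess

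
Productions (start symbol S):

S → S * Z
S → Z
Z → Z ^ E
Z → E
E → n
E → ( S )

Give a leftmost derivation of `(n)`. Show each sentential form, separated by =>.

S => Z => E => (S) => (Z) => (E) => (n)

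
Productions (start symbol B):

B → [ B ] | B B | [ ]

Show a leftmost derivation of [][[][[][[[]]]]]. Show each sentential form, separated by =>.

B => BB => []B => [][B] => [][BB] => [][[]B] => [][[][B]] => [][[][BB]] => [][[][[]B]] => [][[][[][B]]] => [][[][[][[B]]]] => [][[][[][[[]]]]]

B => BB   [B → B B]
BB => []B   [B → [ ]]
[]B => [][B]   [B → [ B ]]
[][B] => [][BB]   [B → B B]
[][BB] => [][[]B]   [B → [ ]]
[][[]B] => [][[][B]]   [B → [ B ]]
[][[][B]] => [][[][BB]]   [B → B B]
[][[][BB]] => [][[][[]B]]   [B → [ ]]
[][[][[]B]] => [][[][[][B]]]   [B → [ B ]]
[][[][[][B]]] => [][[][[][[B]]]]   [B → [ B ]]
[][[][[][[B]]]] => [][[][[][[[]]]]]   [B → [ ]]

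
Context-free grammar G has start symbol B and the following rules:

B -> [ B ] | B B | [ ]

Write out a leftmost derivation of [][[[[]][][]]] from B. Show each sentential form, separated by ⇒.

B ⇒ BB   [B -> B B]
BB ⇒ []B   [B -> [ ]]
[]B ⇒ [][B]   [B -> [ B ]]
[][B] ⇒ [][[B]]   [B -> [ B ]]
[][[B]] ⇒ [][[BB]]   [B -> B B]
[][[BB]] ⇒ [][[[B]B]]   [B -> [ B ]]
[][[[B]B]] ⇒ [][[[[]]B]]   [B -> [ ]]
[][[[[]]B]] ⇒ [][[[[]]BB]]   [B -> B B]
[][[[[]]BB]] ⇒ [][[[[]][]B]]   [B -> [ ]]
[][[[[]][]B]] ⇒ [][[[[]][][]]]   [B -> [ ]]

B ⇒ BB ⇒ []B ⇒ [][B] ⇒ [][[B]] ⇒ [][[BB]] ⇒ [][[[B]B]] ⇒ [][[[[]]B]] ⇒ [][[[[]]BB]] ⇒ [][[[[]][]B]] ⇒ [][[[[]][][]]]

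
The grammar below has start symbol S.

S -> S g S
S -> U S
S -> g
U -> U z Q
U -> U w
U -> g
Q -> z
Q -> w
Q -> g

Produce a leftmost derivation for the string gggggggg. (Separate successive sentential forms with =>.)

S => US => gS => gSgS => gSgSgS => gggSgS => gggSgSgS => gggggSgS => gggggggS => gggggggg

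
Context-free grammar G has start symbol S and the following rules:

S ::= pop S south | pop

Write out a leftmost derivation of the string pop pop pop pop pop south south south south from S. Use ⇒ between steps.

S ⇒ pop S south ⇒ pop pop S south south ⇒ pop pop pop S south south south ⇒ pop pop pop pop S south south south south ⇒ pop pop pop pop pop south south south south

S ⇒ pop S south   [S ::= pop S south]
pop S south ⇒ pop pop S south south   [S ::= pop S south]
pop pop S south south ⇒ pop pop pop S south south south   [S ::= pop S south]
pop pop pop S south south south ⇒ pop pop pop pop S south south south south   [S ::= pop S south]
pop pop pop pop S south south south south ⇒ pop pop pop pop pop south south south south   [S ::= pop]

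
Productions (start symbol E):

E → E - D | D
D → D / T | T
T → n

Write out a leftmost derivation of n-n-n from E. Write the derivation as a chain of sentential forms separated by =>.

E => E-D   [E → E - D]
E-D => E-D-D   [E → E - D]
E-D-D => D-D-D   [E → D]
D-D-D => T-D-D   [D → T]
T-D-D => n-D-D   [T → n]
n-D-D => n-T-D   [D → T]
n-T-D => n-n-D   [T → n]
n-n-D => n-n-T   [D → T]
n-n-T => n-n-n   [T → n]

E => E-D => E-D-D => D-D-D => T-D-D => n-D-D => n-T-D => n-n-D => n-n-T => n-n-n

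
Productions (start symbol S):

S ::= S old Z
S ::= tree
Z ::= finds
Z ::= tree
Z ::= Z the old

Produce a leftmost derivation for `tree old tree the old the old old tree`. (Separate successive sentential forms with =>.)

S => S old Z => S old Z old Z => tree old Z old Z => tree old Z the old old Z => tree old Z the old the old old Z => tree old tree the old the old old Z => tree old tree the old the old old tree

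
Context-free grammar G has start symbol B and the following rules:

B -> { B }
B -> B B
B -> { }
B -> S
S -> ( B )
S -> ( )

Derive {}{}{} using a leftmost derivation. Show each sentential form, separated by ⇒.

B ⇒ BB   [B -> B B]
BB ⇒ {}B   [B -> { }]
{}B ⇒ {}BB   [B -> B B]
{}BB ⇒ {}{}B   [B -> { }]
{}{}B ⇒ {}{}{}   [B -> { }]

B ⇒ BB ⇒ {}B ⇒ {}BB ⇒ {}{}B ⇒ {}{}{}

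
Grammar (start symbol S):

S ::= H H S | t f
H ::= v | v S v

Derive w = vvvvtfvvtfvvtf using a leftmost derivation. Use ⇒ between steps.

S ⇒ HHS   [S ::= H H S]
HHS ⇒ vSvHS   [H ::= v S v]
vSvHS ⇒ vHHSvHS   [S ::= H H S]
vHHSvHS ⇒ vvSvHSvHS   [H ::= v S v]
vvSvHSvHS ⇒ vvHHSvHSvHS   [S ::= H H S]
vvHHSvHSvHS ⇒ vvvHSvHSvHS   [H ::= v]
vvvHSvHSvHS ⇒ vvvvSvHSvHS   [H ::= v]
vvvvSvHSvHS ⇒ vvvvtfvHSvHS   [S ::= t f]
vvvvtfvHSvHS ⇒ vvvvtfvvSvHS   [H ::= v]
vvvvtfvvSvHS ⇒ vvvvtfvvtfvHS   [S ::= t f]
vvvvtfvvtfvHS ⇒ vvvvtfvvtfvvS   [H ::= v]
vvvvtfvvtfvvS ⇒ vvvvtfvvtfvvtf   [S ::= t f]

S ⇒ HHS ⇒ vSvHS ⇒ vHHSvHS ⇒ vvSvHSvHS ⇒ vvHHSvHSvHS ⇒ vvvHSvHSvHS ⇒ vvvvSvHSvHS ⇒ vvvvtfvHSvHS ⇒ vvvvtfvvSvHS ⇒ vvvvtfvvtfvHS ⇒ vvvvtfvvtfvvS ⇒ vvvvtfvvtfvvtf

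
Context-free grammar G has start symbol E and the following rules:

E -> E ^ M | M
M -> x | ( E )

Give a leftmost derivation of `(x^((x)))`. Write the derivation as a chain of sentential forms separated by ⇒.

E ⇒ M   [E -> M]
M ⇒ (E)   [M -> ( E )]
(E) ⇒ (E^M)   [E -> E ^ M]
(E^M) ⇒ (M^M)   [E -> M]
(M^M) ⇒ (x^M)   [M -> x]
(x^M) ⇒ (x^(E))   [M -> ( E )]
(x^(E)) ⇒ (x^(M))   [E -> M]
(x^(M)) ⇒ (x^((E)))   [M -> ( E )]
(x^((E))) ⇒ (x^((M)))   [E -> M]
(x^((M))) ⇒ (x^((x)))   [M -> x]

E ⇒ M ⇒ (E) ⇒ (E^M) ⇒ (M^M) ⇒ (x^M) ⇒ (x^(E)) ⇒ (x^(M)) ⇒ (x^((E))) ⇒ (x^((M))) ⇒ (x^((x)))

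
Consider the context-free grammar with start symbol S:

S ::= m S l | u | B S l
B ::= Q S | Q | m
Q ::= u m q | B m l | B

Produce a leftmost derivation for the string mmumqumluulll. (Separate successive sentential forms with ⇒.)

S ⇒ mSl ⇒ mmSll ⇒ mmBSlll ⇒ mmQSSlll ⇒ mmBmlSSlll ⇒ mmQSmlSSlll ⇒ mmumqSmlSSlll ⇒ mmumqumlSSlll ⇒ mmumqumluSlll ⇒ mmumqumluulll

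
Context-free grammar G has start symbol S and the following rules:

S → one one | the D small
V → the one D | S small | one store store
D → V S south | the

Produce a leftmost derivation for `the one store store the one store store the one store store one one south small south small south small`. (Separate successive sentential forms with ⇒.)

S ⇒ the D small ⇒ the V S south small ⇒ the one store store S south small ⇒ the one store store the D small south small ⇒ the one store store the V S south small south small ⇒ the one store store the one store store S south small south small ⇒ the one store store the one store store the D small south small south small ⇒ the one store store the one store store the V S south small south small south small ⇒ the one store store the one store store the one store store S south small south small south small ⇒ the one store store the one store store the one store store one one south small south small south small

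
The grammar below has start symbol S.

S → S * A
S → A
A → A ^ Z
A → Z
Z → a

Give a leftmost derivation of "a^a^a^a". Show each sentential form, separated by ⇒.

S ⇒ A   [S → A]
A ⇒ A^Z   [A → A ^ Z]
A^Z ⇒ A^Z^Z   [A → A ^ Z]
A^Z^Z ⇒ A^Z^Z^Z   [A → A ^ Z]
A^Z^Z^Z ⇒ Z^Z^Z^Z   [A → Z]
Z^Z^Z^Z ⇒ a^Z^Z^Z   [Z → a]
a^Z^Z^Z ⇒ a^a^Z^Z   [Z → a]
a^a^Z^Z ⇒ a^a^a^Z   [Z → a]
a^a^a^Z ⇒ a^a^a^a   [Z → a]

S ⇒ A ⇒ A^Z ⇒ A^Z^Z ⇒ A^Z^Z^Z ⇒ Z^Z^Z^Z ⇒ a^Z^Z^Z ⇒ a^a^Z^Z ⇒ a^a^a^Z ⇒ a^a^a^a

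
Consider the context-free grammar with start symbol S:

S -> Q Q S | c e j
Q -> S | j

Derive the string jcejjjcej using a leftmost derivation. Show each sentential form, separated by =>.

S=>QQS=>jQS=>jSS=>jcejS=>jcejQQS=>jcejjQS=>jcejjjS=>jcejjjcej

S => QQS   [S -> Q Q S]
QQS => jQS   [Q -> j]
jQS => jSS   [Q -> S]
jSS => jcejS   [S -> c e j]
jcejS => jcejQQS   [S -> Q Q S]
jcejQQS => jcejjQS   [Q -> j]
jcejjQS => jcejjjS   [Q -> j]
jcejjjS => jcejjjcej   [S -> c e j]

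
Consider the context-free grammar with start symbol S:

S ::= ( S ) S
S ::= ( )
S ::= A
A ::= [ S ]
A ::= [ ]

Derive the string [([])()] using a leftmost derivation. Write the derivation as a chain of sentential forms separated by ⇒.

S ⇒ A   [S ::= A]
A ⇒ [S]   [A ::= [ S ]]
[S] ⇒ [(S)S]   [S ::= ( S ) S]
[(S)S] ⇒ [(A)S]   [S ::= A]
[(A)S] ⇒ [([])S]   [A ::= [ ]]
[([])S] ⇒ [([])()]   [S ::= ( )]

S ⇒ A ⇒ [S] ⇒ [(S)S] ⇒ [(A)S] ⇒ [([])S] ⇒ [([])()]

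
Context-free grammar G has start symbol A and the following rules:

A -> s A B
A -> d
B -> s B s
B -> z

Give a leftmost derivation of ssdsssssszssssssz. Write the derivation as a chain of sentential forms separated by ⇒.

A ⇒ sAB ⇒ ssABB ⇒ ssdBB ⇒ ssdsBsB ⇒ ssdssBssB ⇒ ssdsssBsssB ⇒ ssdssssBssssB ⇒ ssdsssssBsssssB ⇒ ssdssssssBssssssB ⇒ ssdsssssszssssssB ⇒ ssdsssssszssssssz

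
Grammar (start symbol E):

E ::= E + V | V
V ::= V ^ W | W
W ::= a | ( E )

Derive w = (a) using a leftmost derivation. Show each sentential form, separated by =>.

E=>V=>W=>(E)=>(V)=>(W)=>(a)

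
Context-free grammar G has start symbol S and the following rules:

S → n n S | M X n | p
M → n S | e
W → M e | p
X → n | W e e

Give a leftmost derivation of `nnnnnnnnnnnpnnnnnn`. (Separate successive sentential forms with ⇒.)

S⇒MXn⇒nSXn⇒nnnSXn⇒nnnnnSXn⇒nnnnnnnSXn⇒nnnnnnnMXnXn⇒nnnnnnnnSXnXn⇒nnnnnnnnMXnXnXn⇒nnnnnnnnnSXnXnXn⇒nnnnnnnnnnnSXnXnXn⇒nnnnnnnnnnnpXnXnXn⇒nnnnnnnnnnnpnnXnXn⇒nnnnnnnnnnnpnnnnXn⇒nnnnnnnnnnnpnnnnnn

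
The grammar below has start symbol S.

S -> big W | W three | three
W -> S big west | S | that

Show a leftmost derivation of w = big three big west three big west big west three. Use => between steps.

S => W three   [S -> W three]
W three => S big west three   [W -> S big west]
S big west three => big W big west three   [S -> big W]
big W big west three => big S big west big west three   [W -> S big west]
big S big west big west three => big W three big west big west three   [S -> W three]
big W three big west big west three => big S big west three big west big west three   [W -> S big west]
big S big west three big west big west three => big three big west three big west big west three   [S -> three]

S => W three => S big west three => big W big west three => big S big west big west three => big W three big west big west three => big S big west three big west big west three => big three big west three big west big west three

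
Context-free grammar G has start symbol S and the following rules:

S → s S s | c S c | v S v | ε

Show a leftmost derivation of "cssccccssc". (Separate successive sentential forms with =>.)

S => cSc   [S → c S c]
cSc => csSsc   [S → s S s]
csSsc => cssSssc   [S → s S s]
cssSssc => csscScssc   [S → c S c]
csscScssc => cssccSccssc   [S → c S c]
cssccSccssc => cssccccssc   [S → ε]

S => cSc => csSsc => cssSssc => csscScssc => cssccSccssc => cssccccssc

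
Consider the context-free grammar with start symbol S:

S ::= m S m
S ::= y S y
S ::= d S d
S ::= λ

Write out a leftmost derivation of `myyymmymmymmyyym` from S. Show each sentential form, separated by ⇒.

S ⇒ mSm ⇒ mySym ⇒ myySyym ⇒ myyySyyym ⇒ myyymSmyyym ⇒ myyymmSmmyyym ⇒ myyymmySymmyyym ⇒ myyymmymSmymmyyym ⇒ myyymmymmymmyyym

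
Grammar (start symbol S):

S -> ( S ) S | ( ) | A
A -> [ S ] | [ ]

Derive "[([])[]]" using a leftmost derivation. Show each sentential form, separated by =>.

S=>A=>[S]=>[(S)S]=>[(A)S]=>[([])S]=>[([])A]=>[([])[]]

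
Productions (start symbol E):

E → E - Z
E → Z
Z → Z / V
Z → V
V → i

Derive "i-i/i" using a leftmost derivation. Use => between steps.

E => E-Z => Z-Z => V-Z => i-Z => i-Z/V => i-V/V => i-i/V => i-i/i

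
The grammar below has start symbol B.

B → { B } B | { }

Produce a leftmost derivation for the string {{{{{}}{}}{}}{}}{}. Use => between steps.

B => {B}B   [B → { B } B]
{B}B => {{B}B}B   [B → { B } B]
{{B}B}B => {{{B}B}B}B   [B → { B } B]
{{{B}B}B}B => {{{{B}B}B}B}B   [B → { B } B]
{{{{B}B}B}B}B => {{{{{}}B}B}B}B   [B → { }]
{{{{{}}B}B}B}B => {{{{{}}{}}B}B}B   [B → { }]
{{{{{}}{}}B}B}B => {{{{{}}{}}{}}B}B   [B → { }]
{{{{{}}{}}{}}B}B => {{{{{}}{}}{}}{}}B   [B → { }]
{{{{{}}{}}{}}{}}B => {{{{{}}{}}{}}{}}{}   [B → { }]

B => {B}B => {{B}B}B => {{{B}B}B}B => {{{{B}B}B}B}B => {{{{{}}B}B}B}B => {{{{{}}{}}B}B}B => {{{{{}}{}}{}}B}B => {{{{{}}{}}{}}{}}B => {{{{{}}{}}{}}{}}{}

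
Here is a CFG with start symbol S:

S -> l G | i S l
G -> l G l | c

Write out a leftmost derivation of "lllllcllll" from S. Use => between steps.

S => lG   [S -> l G]
lG => llGl   [G -> l G l]
llGl => lllGll   [G -> l G l]
lllGll => llllGlll   [G -> l G l]
llllGlll => lllllGllll   [G -> l G l]
lllllGllll => lllllcllll   [G -> c]

S => lG => llGl => lllGll => llllGlll => lllllGllll => lllllcllll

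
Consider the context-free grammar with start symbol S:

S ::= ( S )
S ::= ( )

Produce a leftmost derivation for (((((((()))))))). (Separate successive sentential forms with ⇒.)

S ⇒ (S)   [S ::= ( S )]
(S) ⇒ ((S))   [S ::= ( S )]
((S)) ⇒ (((S)))   [S ::= ( S )]
(((S))) ⇒ ((((S))))   [S ::= ( S )]
((((S)))) ⇒ (((((S)))))   [S ::= ( S )]
(((((S))))) ⇒ ((((((S))))))   [S ::= ( S )]
((((((S)))))) ⇒ (((((((S)))))))   [S ::= ( S )]
(((((((S))))))) ⇒ (((((((())))))))   [S ::= ( )]

S ⇒ (S) ⇒ ((S)) ⇒ (((S))) ⇒ ((((S)))) ⇒ (((((S))))) ⇒ ((((((S)))))) ⇒ (((((((S))))))) ⇒ (((((((())))))))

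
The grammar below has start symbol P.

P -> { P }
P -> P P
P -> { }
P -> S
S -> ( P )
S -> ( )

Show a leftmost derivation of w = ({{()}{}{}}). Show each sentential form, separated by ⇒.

P ⇒ S   [P -> S]
S ⇒ (P)   [S -> ( P )]
(P) ⇒ ({P})   [P -> { P }]
({P}) ⇒ ({PP})   [P -> P P]
({PP}) ⇒ ({PPP})   [P -> P P]
({PPP}) ⇒ ({{P}PP})   [P -> { P }]
({{P}PP}) ⇒ ({{S}PP})   [P -> S]
({{S}PP}) ⇒ ({{()}PP})   [S -> ( )]
({{()}PP}) ⇒ ({{()}{}P})   [P -> { }]
({{()}{}P}) ⇒ ({{()}{}{}})   [P -> { }]

P ⇒ S ⇒ (P) ⇒ ({P}) ⇒ ({PP}) ⇒ ({PPP}) ⇒ ({{P}PP}) ⇒ ({{S}PP}) ⇒ ({{()}PP}) ⇒ ({{()}{}P}) ⇒ ({{()}{}{}})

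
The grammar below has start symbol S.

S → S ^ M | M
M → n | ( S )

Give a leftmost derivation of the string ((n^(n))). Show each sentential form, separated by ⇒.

S⇒M⇒(S)⇒(M)⇒((S))⇒((S^M))⇒((M^M))⇒((n^M))⇒((n^(S)))⇒((n^(M)))⇒((n^(n)))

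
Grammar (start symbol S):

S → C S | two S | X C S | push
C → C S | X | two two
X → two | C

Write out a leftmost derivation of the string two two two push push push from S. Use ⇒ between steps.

S ⇒ C S ⇒ C S S ⇒ two two S S ⇒ two two C S S ⇒ two two C S S S ⇒ two two X S S S ⇒ two two two S S S ⇒ two two two push S S ⇒ two two two push push S ⇒ two two two push push push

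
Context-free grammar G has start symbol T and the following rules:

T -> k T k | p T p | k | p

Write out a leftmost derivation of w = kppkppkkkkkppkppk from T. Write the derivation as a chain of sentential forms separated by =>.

T => kTk => kpTpk => kppTppk => kppkTkppk => kppkpTpkppk => kppkppTppkppk => kppkppkTkppkppk => kppkppkkTkkppkppk => kppkppkkkkkppkppk

T => kTk   [T -> k T k]
kTk => kpTpk   [T -> p T p]
kpTpk => kppTppk   [T -> p T p]
kppTppk => kppkTkppk   [T -> k T k]
kppkTkppk => kppkpTpkppk   [T -> p T p]
kppkpTpkppk => kppkppTppkppk   [T -> p T p]
kppkppTppkppk => kppkppkTkppkppk   [T -> k T k]
kppkppkTkppkppk => kppkppkkTkkppkppk   [T -> k T k]
kppkppkkTkkppkppk => kppkppkkkkkppkppk   [T -> k]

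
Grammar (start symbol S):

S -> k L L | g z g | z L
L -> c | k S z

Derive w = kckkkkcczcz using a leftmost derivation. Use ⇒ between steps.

S⇒kLL⇒kcL⇒kckSz⇒kckkLLz⇒kckkkSzLz⇒kckkkkLLzLz⇒kckkkkcLzLz⇒kckkkkcczLz⇒kckkkkcczcz

S ⇒ kLL   [S -> k L L]
kLL ⇒ kcL   [L -> c]
kcL ⇒ kckSz   [L -> k S z]
kckSz ⇒ kckkLLz   [S -> k L L]
kckkLLz ⇒ kckkkSzLz   [L -> k S z]
kckkkSzLz ⇒ kckkkkLLzLz   [S -> k L L]
kckkkkLLzLz ⇒ kckkkkcLzLz   [L -> c]
kckkkkcLzLz ⇒ kckkkkcczLz   [L -> c]
kckkkkcczLz ⇒ kckkkkcczcz   [L -> c]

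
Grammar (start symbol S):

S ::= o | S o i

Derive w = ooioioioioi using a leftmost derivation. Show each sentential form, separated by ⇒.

S ⇒ Soi ⇒ Soioi ⇒ Soioioi ⇒ Soioioioi ⇒ Soioioioioi ⇒ ooioioioioi

S ⇒ Soi   [S ::= S o i]
Soi ⇒ Soioi   [S ::= S o i]
Soioi ⇒ Soioioi   [S ::= S o i]
Soioioi ⇒ Soioioioi   [S ::= S o i]
Soioioioi ⇒ Soioioioioi   [S ::= S o i]
Soioioioioi ⇒ ooioioioioi   [S ::= o]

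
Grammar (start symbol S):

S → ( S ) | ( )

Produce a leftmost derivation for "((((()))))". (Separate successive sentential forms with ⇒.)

S⇒(S)⇒((S))⇒(((S)))⇒((((S))))⇒((((()))))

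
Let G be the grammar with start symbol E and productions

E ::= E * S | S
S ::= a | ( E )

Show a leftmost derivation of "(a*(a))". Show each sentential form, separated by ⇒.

E ⇒ S   [E ::= S]
S ⇒ (E)   [S ::= ( E )]
(E) ⇒ (E*S)   [E ::= E * S]
(E*S) ⇒ (S*S)   [E ::= S]
(S*S) ⇒ (a*S)   [S ::= a]
(a*S) ⇒ (a*(E))   [S ::= ( E )]
(a*(E)) ⇒ (a*(S))   [E ::= S]
(a*(S)) ⇒ (a*(a))   [S ::= a]

E ⇒ S ⇒ (E) ⇒ (E*S) ⇒ (S*S) ⇒ (a*S) ⇒ (a*(E)) ⇒ (a*(S)) ⇒ (a*(a))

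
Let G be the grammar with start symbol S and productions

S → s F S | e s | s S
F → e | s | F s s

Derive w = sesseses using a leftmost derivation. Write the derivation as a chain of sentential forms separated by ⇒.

S ⇒ sFS   [S → s F S]
sFS ⇒ seS   [F → e]
seS ⇒ sesS   [S → s S]
sesS ⇒ sessFS   [S → s F S]
sessFS ⇒ sesseS   [F → e]
sesseS ⇒ sessesS   [S → s S]
sessesS ⇒ sesseses   [S → e s]

S⇒sFS⇒seS⇒sesS⇒sessFS⇒sesseS⇒sessesS⇒sesseses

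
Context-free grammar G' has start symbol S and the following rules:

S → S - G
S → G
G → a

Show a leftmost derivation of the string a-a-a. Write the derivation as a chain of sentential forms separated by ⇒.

S ⇒ S-G ⇒ S-G-G ⇒ G-G-G ⇒ a-G-G ⇒ a-a-G ⇒ a-a-a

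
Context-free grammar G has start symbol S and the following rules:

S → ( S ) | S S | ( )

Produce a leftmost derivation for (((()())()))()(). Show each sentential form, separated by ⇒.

S ⇒ SS ⇒ SSS ⇒ (S)SS ⇒ ((S))SS ⇒ ((SS))SS ⇒ (((S)S))SS ⇒ (((SS)S))SS ⇒ (((()S)S))SS ⇒ (((()())S))SS ⇒ (((()())()))SS ⇒ (((()())()))()S ⇒ (((()())()))()()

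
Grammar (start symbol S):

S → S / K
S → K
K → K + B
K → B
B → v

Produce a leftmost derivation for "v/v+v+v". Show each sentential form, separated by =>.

S => S/K   [S → S / K]
S/K => K/K   [S → K]
K/K => B/K   [K → B]
B/K => v/K   [B → v]
v/K => v/K+B   [K → K + B]
v/K+B => v/K+B+B   [K → K + B]
v/K+B+B => v/B+B+B   [K → B]
v/B+B+B => v/v+B+B   [B → v]
v/v+B+B => v/v+v+B   [B → v]
v/v+v+B => v/v+v+v   [B → v]

S => S/K => K/K => B/K => v/K => v/K+B => v/K+B+B => v/B+B+B => v/v+B+B => v/v+v+B => v/v+v+v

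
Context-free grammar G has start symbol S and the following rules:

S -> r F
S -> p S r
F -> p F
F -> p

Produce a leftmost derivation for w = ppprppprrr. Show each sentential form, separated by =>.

S => pSr => ppSrr => pppSrrr => ppprFrrr => ppprpFrrr => ppprppFrrr => ppprppprrr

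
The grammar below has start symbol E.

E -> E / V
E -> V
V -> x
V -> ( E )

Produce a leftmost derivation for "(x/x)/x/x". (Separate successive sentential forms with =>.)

E => E/V   [E -> E / V]
E/V => E/V/V   [E -> E / V]
E/V/V => V/V/V   [E -> V]
V/V/V => (E)/V/V   [V -> ( E )]
(E)/V/V => (E/V)/V/V   [E -> E / V]
(E/V)/V/V => (V/V)/V/V   [E -> V]
(V/V)/V/V => (x/V)/V/V   [V -> x]
(x/V)/V/V => (x/x)/V/V   [V -> x]
(x/x)/V/V => (x/x)/x/V   [V -> x]
(x/x)/x/V => (x/x)/x/x   [V -> x]

E => E/V => E/V/V => V/V/V => (E)/V/V => (E/V)/V/V => (V/V)/V/V => (x/V)/V/V => (x/x)/V/V => (x/x)/x/V => (x/x)/x/x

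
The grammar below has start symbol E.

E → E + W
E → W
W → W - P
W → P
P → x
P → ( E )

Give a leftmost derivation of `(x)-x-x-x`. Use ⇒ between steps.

E ⇒ W   [E → W]
W ⇒ W-P   [W → W - P]
W-P ⇒ W-P-P   [W → W - P]
W-P-P ⇒ W-P-P-P   [W → W - P]
W-P-P-P ⇒ P-P-P-P   [W → P]
P-P-P-P ⇒ (E)-P-P-P   [P → ( E )]
(E)-P-P-P ⇒ (W)-P-P-P   [E → W]
(W)-P-P-P ⇒ (P)-P-P-P   [W → P]
(P)-P-P-P ⇒ (x)-P-P-P   [P → x]
(x)-P-P-P ⇒ (x)-x-P-P   [P → x]
(x)-x-P-P ⇒ (x)-x-x-P   [P → x]
(x)-x-x-P ⇒ (x)-x-x-x   [P → x]

E ⇒ W ⇒ W-P ⇒ W-P-P ⇒ W-P-P-P ⇒ P-P-P-P ⇒ (E)-P-P-P ⇒ (W)-P-P-P ⇒ (P)-P-P-P ⇒ (x)-P-P-P ⇒ (x)-x-P-P ⇒ (x)-x-x-P ⇒ (x)-x-x-x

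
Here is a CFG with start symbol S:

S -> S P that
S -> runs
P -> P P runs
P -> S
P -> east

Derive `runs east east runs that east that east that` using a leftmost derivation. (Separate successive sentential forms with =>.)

S => S P that   [S -> S P that]
S P that => S P that P that   [S -> S P that]
S P that P that => S P that P that P that   [S -> S P that]
S P that P that P that => runs P that P that P that   [S -> runs]
runs P that P that P that => runs P P runs that P that P that   [P -> P P runs]
runs P P runs that P that P that => runs east P runs that P that P that   [P -> east]
runs east P runs that P that P that => runs east east runs that P that P that   [P -> east]
runs east east runs that P that P that => runs east east runs that east that P that   [P -> east]
runs east east runs that east that P that => runs east east runs that east that east that   [P -> east]

S => S P that => S P that P that => S P that P that P that => runs P that P that P that => runs P P runs that P that P that => runs east P runs that P that P that => runs east east runs that P that P that => runs east east runs that east that P that => runs east east runs that east that east that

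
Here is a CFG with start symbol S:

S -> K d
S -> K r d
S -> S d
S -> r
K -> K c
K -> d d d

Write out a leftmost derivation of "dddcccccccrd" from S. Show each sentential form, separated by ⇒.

S ⇒ Krd ⇒ Kcrd ⇒ Kccrd ⇒ Kcccrd ⇒ Kccccrd ⇒ Kcccccrd ⇒ Kccccccrd ⇒ Kcccccccrd ⇒ dddcccccccrd

S ⇒ Krd   [S -> K r d]
Krd ⇒ Kcrd   [K -> K c]
Kcrd ⇒ Kccrd   [K -> K c]
Kccrd ⇒ Kcccrd   [K -> K c]
Kcccrd ⇒ Kccccrd   [K -> K c]
Kccccrd ⇒ Kcccccrd   [K -> K c]
Kcccccrd ⇒ Kccccccrd   [K -> K c]
Kccccccrd ⇒ Kcccccccrd   [K -> K c]
Kcccccccrd ⇒ dddcccccccrd   [K -> d d d]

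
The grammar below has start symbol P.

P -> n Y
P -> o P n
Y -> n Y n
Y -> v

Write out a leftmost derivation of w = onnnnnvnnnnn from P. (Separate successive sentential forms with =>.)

P=>oPn=>onYn=>onnYnn=>onnnYnnn=>onnnnYnnnn=>onnnnnYnnnnn=>onnnnnvnnnnn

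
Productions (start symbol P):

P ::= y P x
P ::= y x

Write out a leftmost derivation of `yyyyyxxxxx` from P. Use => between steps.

P => yPx => yyPxx => yyyPxxx => yyyyPxxxx => yyyyyxxxxx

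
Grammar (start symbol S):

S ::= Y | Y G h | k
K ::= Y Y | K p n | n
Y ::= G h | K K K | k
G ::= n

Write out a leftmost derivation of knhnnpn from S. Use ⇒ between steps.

S⇒Y⇒KKK⇒YYKK⇒kYKK⇒kGhKK⇒knhKK⇒knhnK⇒knhnKpn⇒knhnnpn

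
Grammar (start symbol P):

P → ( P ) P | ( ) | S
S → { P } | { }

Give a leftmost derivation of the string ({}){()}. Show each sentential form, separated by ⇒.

P ⇒ (P)P ⇒ (S)P ⇒ ({})P ⇒ ({})S ⇒ ({}){P} ⇒ ({}){()}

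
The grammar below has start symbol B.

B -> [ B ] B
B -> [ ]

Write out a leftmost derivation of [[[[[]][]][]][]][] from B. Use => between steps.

B => [B]B => [[B]B]B => [[[B]B]B]B => [[[[B]B]B]B]B => [[[[[]]B]B]B]B => [[[[[]][]]B]B]B => [[[[[]][]][]]B]B => [[[[[]][]][]][]]B => [[[[[]][]][]][]][]

B => [B]B   [B -> [ B ] B]
[B]B => [[B]B]B   [B -> [ B ] B]
[[B]B]B => [[[B]B]B]B   [B -> [ B ] B]
[[[B]B]B]B => [[[[B]B]B]B]B   [B -> [ B ] B]
[[[[B]B]B]B]B => [[[[[]]B]B]B]B   [B -> [ ]]
[[[[[]]B]B]B]B => [[[[[]][]]B]B]B   [B -> [ ]]
[[[[[]][]]B]B]B => [[[[[]][]][]]B]B   [B -> [ ]]
[[[[[]][]][]]B]B => [[[[[]][]][]][]]B   [B -> [ ]]
[[[[[]][]][]][]]B => [[[[[]][]][]][]][]   [B -> [ ]]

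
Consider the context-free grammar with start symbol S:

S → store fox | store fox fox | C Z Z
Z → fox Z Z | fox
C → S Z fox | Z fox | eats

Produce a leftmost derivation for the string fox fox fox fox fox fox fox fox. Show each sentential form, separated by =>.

S => C Z Z   [S → C Z Z]
C Z Z => Z fox Z Z   [C → Z fox]
Z fox Z Z => fox fox Z Z   [Z → fox]
fox fox Z Z => fox fox fox Z Z Z   [Z → fox Z Z]
fox fox fox Z Z Z => fox fox fox fox Z Z Z Z   [Z → fox Z Z]
fox fox fox fox Z Z Z Z => fox fox fox fox fox Z Z Z   [Z → fox]
fox fox fox fox fox Z Z Z => fox fox fox fox fox fox Z Z   [Z → fox]
fox fox fox fox fox fox Z Z => fox fox fox fox fox fox fox Z   [Z → fox]
fox fox fox fox fox fox fox Z => fox fox fox fox fox fox fox fox   [Z → fox]

S => C Z Z => Z fox Z Z => fox fox Z Z => fox fox fox Z Z Z => fox fox fox fox Z Z Z Z => fox fox fox fox fox Z Z Z => fox fox fox fox fox fox Z Z => fox fox fox fox fox fox fox Z => fox fox fox fox fox fox fox fox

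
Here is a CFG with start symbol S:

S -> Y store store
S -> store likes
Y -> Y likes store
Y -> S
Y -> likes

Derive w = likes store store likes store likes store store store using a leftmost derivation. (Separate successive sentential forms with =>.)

S => Y store store   [S -> Y store store]
Y store store => Y likes store store store   [Y -> Y likes store]
Y likes store store store => Y likes store likes store store store   [Y -> Y likes store]
Y likes store likes store store store => S likes store likes store store store   [Y -> S]
S likes store likes store store store => Y store store likes store likes store store store   [S -> Y store store]
Y store store likes store likes store store store => likes store store likes store likes store store store   [Y -> likes]

S => Y store store => Y likes store store store => Y likes store likes store store store => S likes store likes store store store => Y store store likes store likes store store store => likes store store likes store likes store store store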